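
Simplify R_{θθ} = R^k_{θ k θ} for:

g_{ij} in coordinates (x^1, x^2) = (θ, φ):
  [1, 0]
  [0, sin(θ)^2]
Non-zero Christoffel symbols (Γ^k_{ij} = Γ^k_{ji}):
Γ^θ_{φ φ} = -sin(2*θ)/2
Γ^φ_{θ φ} = 1/tan(θ)
R^θ_{θ θ θ} = 0 (a repeated index in an antisymmetric pair)
R^φ_{θ φ θ} = ∂_φ Γ^φ_{θ θ} - ∂_θ Γ^φ_{θ φ} + Γ^φ_{φ m} Γ^m_{θ θ} - Γ^φ_{θ m} Γ^m_{θ φ}
  = (0) - (-1/sin(θ)^2) + (0) - (1/tan(θ)^2) = 1
R_{θθ} = R^θ_{θ θ θ} + R^φ_{θ φ θ} = (0) + (1) = 1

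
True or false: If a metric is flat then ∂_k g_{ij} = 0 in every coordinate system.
Flatness means R^i_{jkl} = 0; the components can still vary, e.g. the flat plane in polar coordinates has g_{θθ} = r^2.
False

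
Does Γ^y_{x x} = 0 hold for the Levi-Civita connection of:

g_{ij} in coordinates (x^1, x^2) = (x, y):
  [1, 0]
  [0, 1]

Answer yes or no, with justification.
Γ^y_{x x} = (1/2) g^{yy} (∂_x g_{yx} + ∂_x g_{yx} - ∂_y g_{xx}) = (1/2)(1)((0) + (0) - (0)) = 0
This equals the proposed value 0.
Yes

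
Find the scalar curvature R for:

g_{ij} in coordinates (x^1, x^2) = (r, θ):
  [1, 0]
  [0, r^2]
Non-zero Christoffel symbols (Γ^k_{ij} = Γ^k_{ji}):
Γ^r_{θ θ} = -r
Γ^θ_{r θ} = 1/r
Ricci tensor (R_{ij} = R^k_{ikj}): R_{rr} = 0, R_{rθ} = 0, R_{θθ} = 0
Inverse metric: g^{rr} = 1, g^{θθ} = 1/r^2
R = g^{ij} R_{ij} = (1)(0) + (1/r^2)(0) = 0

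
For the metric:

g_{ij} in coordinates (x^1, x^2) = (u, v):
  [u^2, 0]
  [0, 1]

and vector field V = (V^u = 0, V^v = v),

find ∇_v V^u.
Non-zero Christoffel symbols:
Γ^u_{u u} = 1/u
∇_v V^u = ∂_v V^u + Γ^u_{v j} V^j
  = (0) + (0)(0) + (0)(v)
  = 0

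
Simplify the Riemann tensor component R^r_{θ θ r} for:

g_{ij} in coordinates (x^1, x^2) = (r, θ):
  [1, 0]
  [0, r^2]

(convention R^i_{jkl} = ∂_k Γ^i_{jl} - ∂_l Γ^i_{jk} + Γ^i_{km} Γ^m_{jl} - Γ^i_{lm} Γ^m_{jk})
Non-zero Christoffel symbols (Γ^k_{ij} = Γ^k_{ji}):
Γ^r_{θ θ} = -r
Γ^θ_{r θ} = 1/r
R^r_{θ θ r} = ∂_θ Γ^r_{θ r} - ∂_r Γ^r_{θ θ} + Γ^r_{θ m} Γ^m_{θ r} - Γ^r_{r m} Γ^m_{θ θ}
  = (0) - (-1) + (-1) - (0) = 0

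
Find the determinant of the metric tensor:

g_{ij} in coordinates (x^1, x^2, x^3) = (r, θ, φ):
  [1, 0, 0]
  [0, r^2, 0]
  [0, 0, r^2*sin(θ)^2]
Diagonal metric: det(g) = g_{11}·g_{22}·g_{33}
= (1)·(r^2)·(r^2*sin(θ)^2)
det(g) = r^4*sin(θ)^2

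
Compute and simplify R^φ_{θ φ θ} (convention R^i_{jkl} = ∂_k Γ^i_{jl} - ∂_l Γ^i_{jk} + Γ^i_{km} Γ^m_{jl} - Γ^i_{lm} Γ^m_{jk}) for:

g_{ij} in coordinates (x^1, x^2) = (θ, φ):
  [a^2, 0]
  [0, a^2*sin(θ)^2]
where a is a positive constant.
Non-zero Christoffel symbols (Γ^k_{ij} = Γ^k_{ji}):
Γ^θ_{φ φ} = -sin(2*θ)/2
Γ^φ_{θ φ} = 1/tan(θ)
R^φ_{θ φ θ} = ∂_φ Γ^φ_{θ θ} - ∂_θ Γ^φ_{θ φ} + Γ^φ_{φ m} Γ^m_{θ θ} - Γ^φ_{θ m} Γ^m_{θ φ}
  = (0) - (-1/sin(θ)^2) + (0) - (1/tan(θ)^2) = 1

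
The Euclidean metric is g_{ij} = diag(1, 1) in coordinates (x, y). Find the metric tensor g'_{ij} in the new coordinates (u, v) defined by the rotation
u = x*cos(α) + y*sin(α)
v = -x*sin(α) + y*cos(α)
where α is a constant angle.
Invert the transformation: x = u*cos(α) - v*sin(α), y = u*sin(α) + v*cos(α)
g'_{ij} = (∂x^k/∂x'^i)(∂x^l/∂x'^j) g_{kl}; with g_{kl} = δ_{kl} this is Σ_k (∂x^k/∂x'^i)(∂x^k/∂x'^j).
Jacobian: ∂x/∂u = cos(α), ∂x/∂v = -sin(α), ∂y/∂u = sin(α), ∂y/∂v = cos(α)
g'_{uu} = (cos(α))(cos(α)) + (sin(α))(sin(α)) = 1
g'_{uv} = (cos(α))(-sin(α)) + (sin(α))(cos(α)) = 0
g'_{vv} = (-sin(α))(-sin(α)) + (cos(α))(cos(α)) = 1
g'_{ij} = diag(1, 1)
The Euclidean metric is invariant under rotations.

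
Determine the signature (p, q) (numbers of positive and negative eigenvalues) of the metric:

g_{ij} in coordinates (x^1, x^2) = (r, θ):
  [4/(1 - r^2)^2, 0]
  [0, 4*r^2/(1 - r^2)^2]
The metric is diagonal, so its eigenvalues are the diagonal entries: 4/(1 - r^2)^2, 4*r^2/(1 - r^2)^2 (at a generic point, where coordinate-dependent entries are positive).
2 positive, 0 negative.
(2, 0) - Riemannian (positive definite)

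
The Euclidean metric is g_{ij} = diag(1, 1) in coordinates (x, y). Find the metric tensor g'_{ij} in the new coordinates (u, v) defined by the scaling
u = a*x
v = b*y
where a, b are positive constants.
Invert the transformation: x = u/a, y = v/b
g'_{ij} = (∂x^k/∂x'^i)(∂x^l/∂x'^j) g_{kl}; with g_{kl} = δ_{kl} this is Σ_k (∂x^k/∂x'^i)(∂x^k/∂x'^j).
Jacobian: ∂x/∂u = 1/a, ∂x/∂v = 0, ∂y/∂u = 0, ∂y/∂v = 1/b
g'_{uu} = (1/a)(1/a) + (0)(0) = 1/a^2
g'_{uv} = (1/a)(0) + (0)(1/b) = 0
g'_{vv} = (0)(0) + (1/b)(1/b) = 1/b^2
g'_{ij} = diag(1/a^2, 1/b^2)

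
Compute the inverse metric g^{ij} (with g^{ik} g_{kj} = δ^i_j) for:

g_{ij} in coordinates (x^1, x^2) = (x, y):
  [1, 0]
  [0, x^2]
The metric is diagonal, so g^{ij} is diagonal with entries 1/g_{ii}: diag(1, 1/(x^2)).
g^{ij}:
  [1, 0]
  [0, 1/x^2]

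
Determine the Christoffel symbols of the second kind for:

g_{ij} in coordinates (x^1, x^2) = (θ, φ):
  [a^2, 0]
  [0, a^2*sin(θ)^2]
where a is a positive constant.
Using Γ^k_{ij} = (1/2) g^{km} (∂_i g_{mj} + ∂_j g_{mi} - ∂_m g_{ij}); the metric is diagonal, so only the m = k term contributes.
Non-zero symbols (using the symmetry Γ^k_{ij} = Γ^k_{ji}):
Γ^θ_{φ φ} = (1/2) g^{θθ} (∂_φ g_{θφ} + ∂_φ g_{θφ} - ∂_θ g_{φφ}) = (1/2)(1/a^2)((0) + (0) - (a^2*sin(2*θ))) = -sin(2*θ)/2
Γ^φ_{θ φ} = (1/2) g^{φφ} (∂_θ g_{φφ} + ∂_φ g_{φθ} - ∂_φ g_{θφ}) = (1/2)(1/(a^2*sin(θ)^2))((a^2*sin(2*θ)) + (0) - (0)) = 1/tan(θ)
All other Christoffel symbols are zero.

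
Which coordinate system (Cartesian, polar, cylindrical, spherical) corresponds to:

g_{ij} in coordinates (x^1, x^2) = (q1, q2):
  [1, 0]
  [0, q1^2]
The line element ds^2 = dq1^2 + q1^2 dq2^2 is dr^2 + r^2 dθ^2 with q1 = r, q2 = θ.
polar coordinates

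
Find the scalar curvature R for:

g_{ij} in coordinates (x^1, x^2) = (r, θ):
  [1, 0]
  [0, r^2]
Non-zero Christoffel symbols (Γ^k_{ij} = Γ^k_{ji}):
Γ^r_{θ θ} = -r
Γ^θ_{r θ} = 1/r
Ricci tensor (R_{ij} = R^k_{ikj}): R_{rr} = 0, R_{rθ} = 0, R_{θθ} = 0
Inverse metric: g^{rr} = 1, g^{θθ} = 1/r^2
R = g^{ij} R_{ij} = (1)(0) + (1/r^2)(0) = 0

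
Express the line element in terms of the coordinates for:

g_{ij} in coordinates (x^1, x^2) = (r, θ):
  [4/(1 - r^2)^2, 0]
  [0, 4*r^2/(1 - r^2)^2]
ds^2 = g_{ij} dx^i dx^j; only the non-zero components contribute.
ds^2 = (4/(1 - r^2)^2) dr^2 + (4*r^2/(1 - r^2)^2) dθ^2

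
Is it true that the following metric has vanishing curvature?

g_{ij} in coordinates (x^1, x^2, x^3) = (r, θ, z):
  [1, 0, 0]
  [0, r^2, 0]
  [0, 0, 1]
Non-zero Christoffel symbols:
Γ^r_{θ θ} = -r
Γ^θ_{r θ} = 1/r
Ricci tensor: R_{rr} = 0, R_{rθ} = 0, R_{rz} = 0, R_{θθ} = 0, R_{θz} = 0, R_{zz} = 0
All R_{ij} vanish; in 3 dimensions the Riemann tensor is fully determined by the Ricci tensor, so R^i_{jkl} = 0: the metric is flat (curvilinear coordinates on flat space).
Yes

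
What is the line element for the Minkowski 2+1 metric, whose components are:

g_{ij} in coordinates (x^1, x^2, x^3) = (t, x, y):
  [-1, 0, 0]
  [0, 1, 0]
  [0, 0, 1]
ds^2 = g_{ij} dx^i dx^j; only the non-zero components contribute.
ds^2 = -dt^2 + dx^2 + dy^2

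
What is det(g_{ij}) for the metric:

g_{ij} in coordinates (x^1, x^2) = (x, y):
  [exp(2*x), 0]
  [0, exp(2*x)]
For a 2×2 metric: det(g) = g_{11}·g_{22} - g_{12}·g_{21}
= (exp(2*x))·(exp(2*x)) - (0)·(0)
= exp(4*x) - 0
det(g) = exp(4*x)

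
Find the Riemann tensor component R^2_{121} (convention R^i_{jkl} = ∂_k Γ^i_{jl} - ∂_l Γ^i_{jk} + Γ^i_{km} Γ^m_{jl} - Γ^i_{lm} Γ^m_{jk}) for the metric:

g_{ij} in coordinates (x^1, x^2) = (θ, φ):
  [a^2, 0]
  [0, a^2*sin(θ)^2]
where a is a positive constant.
Non-zero Christoffel symbols (Γ^k_{ij} = Γ^k_{ji}):
Γ^θ_{φ φ} = -sin(2*θ)/2
Γ^φ_{θ φ} = 1/tan(θ)
R^φ_{θ φ θ} = ∂_φ Γ^φ_{θ θ} - ∂_θ Γ^φ_{θ φ} + Γ^φ_{φ m} Γ^m_{θ θ} - Γ^φ_{θ m} Γ^m_{θ φ}
  = (0) - (-1/sin(θ)^2) + (0) - (1/tan(θ)^2) = 1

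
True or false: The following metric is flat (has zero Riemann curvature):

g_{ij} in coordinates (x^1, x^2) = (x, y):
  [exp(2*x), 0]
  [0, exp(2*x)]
Non-zero Christoffel symbols:
Γ^x_{x x} = 1
Γ^x_{y y} = -1
Γ^y_{x y} = 1
Ricci tensor: R_{xx} = 0, R_{xy} = 0, R_{yy} = 0
All R_{ij} vanish; in 2 dimensions the Riemann tensor is fully determined by the Ricci tensor, so R^i_{jkl} = 0: the metric is flat (curvilinear coordinates on flat space).
True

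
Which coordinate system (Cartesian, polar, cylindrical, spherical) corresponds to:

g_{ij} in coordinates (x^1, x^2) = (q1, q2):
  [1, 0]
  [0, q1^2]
The line element ds^2 = dq1^2 + q1^2 dq2^2 is dr^2 + r^2 dθ^2 with q1 = r, q2 = θ.
polar coordinates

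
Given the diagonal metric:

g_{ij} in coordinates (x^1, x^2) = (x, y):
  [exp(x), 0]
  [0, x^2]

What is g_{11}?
With x^1 = x, x^2 = y, g_{11} = g_{xx} is the row-1, column-1 entry of the matrix.
g_{11} = exp(x)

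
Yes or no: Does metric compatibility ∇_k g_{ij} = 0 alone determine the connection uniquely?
One also needs vanishing torsion; metric compatibility plus torsion-freeness singles out the Levi-Civita connection.
No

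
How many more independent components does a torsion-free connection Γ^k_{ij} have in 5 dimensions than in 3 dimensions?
Independent components in n dimensions: n × n(n+1)/2 = n^2(n+1)/2.
5D: 5 × 15 = 75
3D: 3 × 6 = 18
Difference = 75 - 18 = 57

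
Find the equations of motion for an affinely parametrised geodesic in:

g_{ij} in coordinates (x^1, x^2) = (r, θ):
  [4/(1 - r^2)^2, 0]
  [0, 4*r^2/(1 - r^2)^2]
Geodesic equation: d^2x^k/dλ^2 + Γ^k_{ij} (dx^i/dλ)(dx^j/dλ) = 0.
Non-zero Christoffel symbols:
Γ^r_{r r} = 2*r/(1 - r^2)
Γ^r_{θ θ} = (r^3 + r)/(r^2 - 1)
Γ^θ_{r θ} = (-r^2 - 1)/(r^3 - r)
Substituting (the symmetric pair Γ^k_{ij}, Γ^k_{ji} combines into a factor 2):
d^2r/dλ^2 + (2*r/(1 - r^2)) (dr/dλ)^2 + ((r^3 + r)/(r^2 - 1)) (dθ/dλ)^2 = 0
d^2θ/dλ^2 + ((-2*r^2 - 2)/(r^3 - r)) (dr/dλ)(dθ/dλ) = 0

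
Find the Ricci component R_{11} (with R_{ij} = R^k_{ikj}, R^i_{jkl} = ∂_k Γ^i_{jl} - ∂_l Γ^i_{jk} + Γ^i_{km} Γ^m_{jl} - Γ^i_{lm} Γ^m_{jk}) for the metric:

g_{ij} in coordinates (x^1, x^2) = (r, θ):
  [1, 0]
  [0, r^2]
Non-zero Christoffel symbols (Γ^k_{ij} = Γ^k_{ji}):
Γ^r_{θ θ} = -r
Γ^θ_{r θ} = 1/r
R^r_{r r r} = 0 (a repeated index in an antisymmetric pair)
R^θ_{r θ r} = ∂_θ Γ^θ_{r r} - ∂_r Γ^θ_{r θ} + Γ^θ_{θ m} Γ^m_{r r} - Γ^θ_{r m} Γ^m_{r θ}
  = (0) - (-1/r^2) + (0) - (1/r^2) = 0
R_{rr} = R^r_{r r r} + R^θ_{r θ r} = (0) + (0) = 0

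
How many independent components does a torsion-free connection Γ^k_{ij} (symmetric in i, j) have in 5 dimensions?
Γ^k_{ij} has n choices for the upper index and n(n+1)/2 independent symmetric lower index pairs.
Total = 5 × 5×6/2 = 5 × 15 = 75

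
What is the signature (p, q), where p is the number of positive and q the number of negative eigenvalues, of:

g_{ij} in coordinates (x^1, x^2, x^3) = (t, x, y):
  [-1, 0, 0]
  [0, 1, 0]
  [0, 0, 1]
The metric is diagonal, so its eigenvalues are the diagonal entries: -1, 1, 1 (at a generic point, where coordinate-dependent entries are positive).
2 positive, 1 negative.
(2, 1) - Lorentzian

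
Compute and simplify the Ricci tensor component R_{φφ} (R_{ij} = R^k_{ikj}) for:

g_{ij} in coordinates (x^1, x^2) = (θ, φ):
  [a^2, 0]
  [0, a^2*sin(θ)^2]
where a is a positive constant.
Non-zero Christoffel symbols (Γ^k_{ij} = Γ^k_{ji}):
Γ^θ_{φ φ} = -sin(2*θ)/2
Γ^φ_{θ φ} = 1/tan(θ)
R^θ_{φ θ φ} = ∂_θ Γ^θ_{φ φ} - ∂_φ Γ^θ_{φ θ} + Γ^θ_{θ m} Γ^m_{φ φ} - Γ^θ_{φ m} Γ^m_{φ θ}
  = (-cos(2*θ)) - (0) + (0) - (-cos(θ)^2) = sin(θ)^2
R^φ_{φ φ φ} = 0 (a repeated index in an antisymmetric pair)
R_{φφ} = R^θ_{φ θ φ} + R^φ_{φ φ φ} = (sin(θ)^2) + (0) = sin(θ)^2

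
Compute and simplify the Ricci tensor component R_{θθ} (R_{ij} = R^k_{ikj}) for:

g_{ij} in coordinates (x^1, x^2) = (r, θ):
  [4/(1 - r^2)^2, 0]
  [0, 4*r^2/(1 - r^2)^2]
Non-zero Christoffel symbols (Γ^k_{ij} = Γ^k_{ji}):
Γ^r_{r r} = 2*r/(1 - r^2)
Γ^r_{θ θ} = (r^3 + r)/(r^2 - 1)
Γ^θ_{r θ} = (-r^2 - 1)/(r^3 - r)
R^r_{θ r θ} = ∂_r Γ^r_{θ θ} - ∂_θ Γ^r_{θ r} + Γ^r_{r m} Γ^m_{θ θ} - Γ^r_{θ m} Γ^m_{θ r}
  = ((r^4 - 4*r^2 - 1)/(r^2 - 1)^2) - (0) + (-2*r^2*(r^2 + 1)/(r^2 - 1)^2) - (-(r^2 + 1)^2/(r^2 - 1)^2) = -4*r^2/(r^2 - 1)^2
R^θ_{θ θ θ} = 0 (a repeated index in an antisymmetric pair)
R_{θθ} = R^r_{θ r θ} + R^θ_{θ θ θ} = (-4*r^2/(r^2 - 1)^2) + (0) = -4*r^2/(r^2 - 1)^2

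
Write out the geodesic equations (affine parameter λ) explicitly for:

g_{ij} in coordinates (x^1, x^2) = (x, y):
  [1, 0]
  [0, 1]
Geodesic equation: d^2x^k/dλ^2 + Γ^k_{ij} (dx^i/dλ)(dx^j/dλ) = 0.
All Christoffel symbols vanish, so the geodesics are straight lines:
d^2x/dλ^2 = 0
d^2y/dλ^2 = 0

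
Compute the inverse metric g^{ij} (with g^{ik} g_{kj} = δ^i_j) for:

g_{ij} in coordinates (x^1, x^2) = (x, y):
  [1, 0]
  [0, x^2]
The metric is diagonal, so g^{ij} is diagonal with entries 1/g_{ii}: diag(1, 1/(x^2)).
g^{ij}:
  [1, 0]
  [0, 1/x^2]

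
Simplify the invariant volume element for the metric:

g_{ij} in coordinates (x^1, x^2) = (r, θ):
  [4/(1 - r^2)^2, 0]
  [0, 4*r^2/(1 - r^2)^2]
det(g) = 16*r^2/(1 - r^2)^4
√|det(g)| = 4*r/(r^2 - 1)^2
Volume element: dV = 4*r/(r^2 - 1)^2 dr dθ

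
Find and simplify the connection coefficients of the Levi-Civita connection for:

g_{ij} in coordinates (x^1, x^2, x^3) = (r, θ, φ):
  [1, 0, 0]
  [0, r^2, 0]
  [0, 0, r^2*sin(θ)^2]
Using Γ^k_{ij} = (1/2) g^{km} (∂_i g_{mj} + ∂_j g_{mi} - ∂_m g_{ij}); the metric is diagonal, so only the m = k term contributes.
Non-zero symbols (using the symmetry Γ^k_{ij} = Γ^k_{ji}):
Γ^r_{θ θ} = (1/2) g^{rr} (∂_θ g_{rθ} + ∂_θ g_{rθ} - ∂_r g_{θθ}) = (1/2)(1)((0) + (0) - (2*r)) = -r
Γ^r_{φ φ} = (1/2) g^{rr} (∂_φ g_{rφ} + ∂_φ g_{rφ} - ∂_r g_{φφ}) = (1/2)(1)((0) + (0) - (2*r*sin(θ)^2)) = -r*sin(θ)^2
Γ^θ_{r θ} = (1/2) g^{θθ} (∂_r g_{θθ} + ∂_θ g_{θr} - ∂_θ g_{rθ}) = (1/2)(1/r^2)((2*r) + (0) - (0)) = 1/r
Γ^θ_{φ φ} = (1/2) g^{θθ} (∂_φ g_{θφ} + ∂_φ g_{θφ} - ∂_θ g_{φφ}) = (1/2)(1/r^2)((0) + (0) - (r^2*sin(2*θ))) = -sin(2*θ)/2
Γ^φ_{r φ} = (1/2) g^{φφ} (∂_r g_{φφ} + ∂_φ g_{φr} - ∂_φ g_{rφ}) = (1/2)(1/(r^2*sin(θ)^2))((2*r*sin(θ)^2) + (0) - (0)) = 1/r
Γ^φ_{θ φ} = (1/2) g^{φφ} (∂_θ g_{φφ} + ∂_φ g_{φθ} - ∂_φ g_{θφ}) = (1/2)(1/(r^2*sin(θ)^2))((r^2*sin(2*θ)) + (0) - (0)) = 1/tan(θ)
All other Christoffel symbols are zero.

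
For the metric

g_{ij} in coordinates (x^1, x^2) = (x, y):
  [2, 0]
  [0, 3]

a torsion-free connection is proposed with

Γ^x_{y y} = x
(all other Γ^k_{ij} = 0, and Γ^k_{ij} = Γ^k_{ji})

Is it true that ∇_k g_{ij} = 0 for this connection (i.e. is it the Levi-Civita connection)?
Using ∇_k g_{ij} = ∂_k g_{ij} - Γ^m_{ki} g_{mj} - Γ^m_{kj} g_{im}:
∇_y g_{xy} = (0) - (0) - (2*x) = -2*x ≠ 0
So the connection is not metric compatible (it is not the Levi-Civita connection).
No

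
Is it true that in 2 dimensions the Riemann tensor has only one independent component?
The number of independent components is n^2(n^2-1)/12 = 4·3/12 = 1 for n = 2 (e.g. R_{1212}).
Yes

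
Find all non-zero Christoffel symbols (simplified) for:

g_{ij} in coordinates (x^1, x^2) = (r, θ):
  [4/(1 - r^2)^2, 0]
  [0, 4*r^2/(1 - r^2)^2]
Using Γ^k_{ij} = (1/2) g^{km} (∂_i g_{mj} + ∂_j g_{mi} - ∂_m g_{ij}); the metric is diagonal, so only the m = k term contributes.
Non-zero symbols (using the symmetry Γ^k_{ij} = Γ^k_{ji}):
Γ^r_{r r} = (1/2) g^{rr} (∂_r g_{rr} + ∂_r g_{rr} - ∂_r g_{rr}) = (1/2)((1 - r^2)^2/4)((16*r/(1 - r^2)^3) + (16*r/(1 - r^2)^3) - (16*r/(1 - r^2)^3)) = 2*r/(1 - r^2)
Γ^r_{θ θ} = (1/2) g^{rr} (∂_θ g_{rθ} + ∂_θ g_{rθ} - ∂_r g_{θθ}) = (1/2)((1 - r^2)^2/4)((0) + (0) - (-8*(r^3 + r)/(r^2 - 1)^3)) = (r^3 + r)/(r^2 - 1)
Γ^θ_{r θ} = (1/2) g^{θθ} (∂_r g_{θθ} + ∂_θ g_{θr} - ∂_θ g_{rθ}) = (1/2)((1 - r^2)^2/(4*r^2))((-8*(r^3 + r)/(r^2 - 1)^3) + (0) - (0)) = (-r^2 - 1)/(r^3 - r)
All other Christoffel symbols are zero.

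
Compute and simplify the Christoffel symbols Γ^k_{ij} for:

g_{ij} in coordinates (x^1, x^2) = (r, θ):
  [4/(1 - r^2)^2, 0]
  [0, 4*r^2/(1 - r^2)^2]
Using Γ^k_{ij} = (1/2) g^{km} (∂_i g_{mj} + ∂_j g_{mi} - ∂_m g_{ij}); the metric is diagonal, so only the m = k term contributes.
Non-zero symbols (using the symmetry Γ^k_{ij} = Γ^k_{ji}):
Γ^r_{r r} = (1/2) g^{rr} (∂_r g_{rr} + ∂_r g_{rr} - ∂_r g_{rr}) = (1/2)((1 - r^2)^2/4)((16*r/(1 - r^2)^3) + (16*r/(1 - r^2)^3) - (16*r/(1 - r^2)^3)) = 2*r/(1 - r^2)
Γ^r_{θ θ} = (1/2) g^{rr} (∂_θ g_{rθ} + ∂_θ g_{rθ} - ∂_r g_{θθ}) = (1/2)((1 - r^2)^2/4)((0) + (0) - (-8*(r^3 + r)/(r^2 - 1)^3)) = (r^3 + r)/(r^2 - 1)
Γ^θ_{r θ} = (1/2) g^{θθ} (∂_r g_{θθ} + ∂_θ g_{θr} - ∂_θ g_{rθ}) = (1/2)((1 - r^2)^2/(4*r^2))((-8*(r^3 + r)/(r^2 - 1)^3) + (0) - (0)) = (-r^2 - 1)/(r^3 - r)
All other Christoffel symbols are zero.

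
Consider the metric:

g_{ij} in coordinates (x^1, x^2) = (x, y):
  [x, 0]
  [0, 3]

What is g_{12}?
With x^1 = x, x^2 = y, g_{12} = g_{xy} is the row-1, column-2 entry of the matrix.
g_{12} = 0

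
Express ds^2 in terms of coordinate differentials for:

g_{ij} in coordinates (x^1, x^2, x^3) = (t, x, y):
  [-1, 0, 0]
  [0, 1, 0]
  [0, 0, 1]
ds^2 = g_{ij} dx^i dx^j; only the non-zero components contribute.
ds^2 = -dt^2 + dx^2 + dy^2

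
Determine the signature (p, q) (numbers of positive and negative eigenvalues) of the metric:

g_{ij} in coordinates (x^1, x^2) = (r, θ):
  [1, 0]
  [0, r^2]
The metric is diagonal, so its eigenvalues are the diagonal entries: 1, r^2 (at a generic point, where coordinate-dependent entries are positive).
2 positive, 0 negative.
(2, 0) - Riemannian (positive definite)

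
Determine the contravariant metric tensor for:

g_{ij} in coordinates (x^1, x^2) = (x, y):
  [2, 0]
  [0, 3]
The metric is diagonal, so g^{ij} is diagonal with entries 1/g_{ii}: diag(1/2, 1/3).
g^{ij}:
  [1/2, 0]
  [0, 1/3]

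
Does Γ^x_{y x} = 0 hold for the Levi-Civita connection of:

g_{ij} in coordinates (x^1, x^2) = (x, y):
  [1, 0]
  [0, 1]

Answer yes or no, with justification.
Γ^x_{y x} = (1/2) g^{xx} (∂_y g_{xx} + ∂_x g_{xy} - ∂_x g_{yx}) = (1/2)(1)((0) + (0) - (0)) = 0
This equals the proposed value 0.
Yes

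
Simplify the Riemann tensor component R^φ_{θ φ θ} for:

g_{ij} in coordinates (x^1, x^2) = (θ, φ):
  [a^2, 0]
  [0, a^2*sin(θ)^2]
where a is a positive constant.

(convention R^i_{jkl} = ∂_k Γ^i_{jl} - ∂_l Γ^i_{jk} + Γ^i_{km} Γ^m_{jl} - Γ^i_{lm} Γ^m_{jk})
Non-zero Christoffel symbols (Γ^k_{ij} = Γ^k_{ji}):
Γ^θ_{φ φ} = -sin(2*θ)/2
Γ^φ_{θ φ} = 1/tan(θ)
R^φ_{θ φ θ} = ∂_φ Γ^φ_{θ θ} - ∂_θ Γ^φ_{θ φ} + Γ^φ_{φ m} Γ^m_{θ θ} - Γ^φ_{θ m} Γ^m_{θ φ}
  = (0) - (-1/sin(θ)^2) + (0) - (1/tan(θ)^2) = 1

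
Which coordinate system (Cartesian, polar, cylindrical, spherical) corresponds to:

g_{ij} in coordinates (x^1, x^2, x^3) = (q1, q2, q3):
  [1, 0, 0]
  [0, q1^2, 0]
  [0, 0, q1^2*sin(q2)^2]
The line element ds^2 = dq1^2 + q1^2 dq2^2 + q1^2 sin(q2)^2 dq3^2 is dr^2 + r^2 dθ^2 + r^2 sin(θ)^2 dφ^2 with q1 = r, q2 = θ, q3 = φ.
spherical coordinates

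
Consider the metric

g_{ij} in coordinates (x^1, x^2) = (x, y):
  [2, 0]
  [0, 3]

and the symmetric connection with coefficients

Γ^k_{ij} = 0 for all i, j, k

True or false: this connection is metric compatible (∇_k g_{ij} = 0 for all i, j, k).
Using ∇_k g_{ij} = ∂_k g_{ij} - Γ^m_{ki} g_{mj} - Γ^m_{kj} g_{im}:
e.g. ∇_y g_{xy} = (0) - (0) - (0) = 0
Every component ∇_k g_{ij} vanishes: the connection is metric compatible.
True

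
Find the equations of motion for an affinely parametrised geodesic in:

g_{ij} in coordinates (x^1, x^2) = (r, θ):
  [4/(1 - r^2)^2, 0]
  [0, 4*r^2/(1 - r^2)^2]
Geodesic equation: d^2x^k/dλ^2 + Γ^k_{ij} (dx^i/dλ)(dx^j/dλ) = 0.
Non-zero Christoffel symbols:
Γ^r_{r r} = 2*r/(1 - r^2)
Γ^r_{θ θ} = (r^3 + r)/(r^2 - 1)
Γ^θ_{r θ} = (-r^2 - 1)/(r^3 - r)
Substituting (the symmetric pair Γ^k_{ij}, Γ^k_{ji} combines into a factor 2):
d^2r/dλ^2 + (2*r/(1 - r^2)) (dr/dλ)^2 + ((r^3 + r)/(r^2 - 1)) (dθ/dλ)^2 = 0
d^2θ/dλ^2 + ((-2*r^2 - 2)/(r^3 - r)) (dr/dλ)(dθ/dλ) = 0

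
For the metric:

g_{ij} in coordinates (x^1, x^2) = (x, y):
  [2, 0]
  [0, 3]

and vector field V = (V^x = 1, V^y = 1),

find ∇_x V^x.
All Christoffel symbols are zero.
∇_x V^x = ∂_x V^x + Γ^x_{x j} V^j
  = (0) + (0)(1) + (0)(1)
  = 0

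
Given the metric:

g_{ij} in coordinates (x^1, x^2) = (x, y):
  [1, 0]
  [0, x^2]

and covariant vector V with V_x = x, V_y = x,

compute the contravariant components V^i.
Inverse metric (diagonal): g^{xx} = 1, g^{yy} = 1/x^2
V^i = g^{ij} V_j:
V^x = (1)(x) + (0)(x) = x
V^y = (0)(x) + (1/x^2)(x) = 1/x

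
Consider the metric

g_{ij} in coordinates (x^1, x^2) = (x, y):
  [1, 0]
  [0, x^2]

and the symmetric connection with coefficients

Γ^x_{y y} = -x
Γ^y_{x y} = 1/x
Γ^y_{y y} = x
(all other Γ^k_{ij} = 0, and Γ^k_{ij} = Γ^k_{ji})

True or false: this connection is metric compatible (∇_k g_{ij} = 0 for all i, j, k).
Using ∇_k g_{ij} = ∂_k g_{ij} - Γ^m_{ki} g_{mj} - Γ^m_{kj} g_{im}:
∇_y g_{yy} = (0) - (x^3) - (x^3) = -2*x^3 ≠ 0
So the connection is not metric compatible (it is not the Levi-Civita connection).
False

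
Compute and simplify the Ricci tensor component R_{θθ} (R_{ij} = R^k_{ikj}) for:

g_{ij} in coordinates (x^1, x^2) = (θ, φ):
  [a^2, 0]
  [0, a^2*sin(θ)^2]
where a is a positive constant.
Non-zero Christoffel symbols (Γ^k_{ij} = Γ^k_{ji}):
Γ^θ_{φ φ} = -sin(2*θ)/2
Γ^φ_{θ φ} = 1/tan(θ)
R^θ_{θ θ θ} = 0 (a repeated index in an antisymmetric pair)
R^φ_{θ φ θ} = ∂_φ Γ^φ_{θ θ} - ∂_θ Γ^φ_{θ φ} + Γ^φ_{φ m} Γ^m_{θ θ} - Γ^φ_{θ m} Γ^m_{θ φ}
  = (0) - (-1/sin(θ)^2) + (0) - (1/tan(θ)^2) = 1
R_{θθ} = R^θ_{θ θ θ} + R^φ_{θ φ θ} = (0) + (1) = 1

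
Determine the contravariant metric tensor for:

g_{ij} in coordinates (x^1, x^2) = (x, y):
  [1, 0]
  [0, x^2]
The metric is diagonal, so g^{ij} is diagonal with entries 1/g_{ii}: diag(1, 1/(x^2)).
g^{ij}:
  [1, 0]
  [0, 1/x^2]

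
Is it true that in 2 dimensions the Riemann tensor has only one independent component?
The number of independent components is n^2(n^2-1)/12 = 4·3/12 = 1 for n = 2 (e.g. R_{1212}).
Yes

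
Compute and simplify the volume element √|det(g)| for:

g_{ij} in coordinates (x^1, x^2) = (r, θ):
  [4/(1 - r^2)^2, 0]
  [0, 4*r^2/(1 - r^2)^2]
det(g) = 16*r^2/(1 - r^2)^4
√|det(g)| = 4*r/(r^2 - 1)^2
Volume element: dV = 4*r/(r^2 - 1)^2 dr dθ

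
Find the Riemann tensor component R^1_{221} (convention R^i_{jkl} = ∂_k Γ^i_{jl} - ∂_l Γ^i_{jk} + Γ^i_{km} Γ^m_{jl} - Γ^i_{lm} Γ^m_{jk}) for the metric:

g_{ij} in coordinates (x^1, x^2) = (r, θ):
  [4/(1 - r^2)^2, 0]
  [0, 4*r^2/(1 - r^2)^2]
Non-zero Christoffel symbols (Γ^k_{ij} = Γ^k_{ji}):
Γ^r_{r r} = 2*r/(1 - r^2)
Γ^r_{θ θ} = (r^3 + r)/(r^2 - 1)
Γ^θ_{r θ} = (-r^2 - 1)/(r^3 - r)
R^r_{θ θ r} = ∂_θ Γ^r_{θ r} - ∂_r Γ^r_{θ θ} + Γ^r_{θ m} Γ^m_{θ r} - Γ^r_{r m} Γ^m_{θ θ}
  = (0) - ((r^4 - 4*r^2 - 1)/(r^2 - 1)^2) + (-(r^2 + 1)^2/(r^2 - 1)^2) - (-2*r^2*(r^2 + 1)/(r^2 - 1)^2) = 4*r^2/(r^2 - 1)^2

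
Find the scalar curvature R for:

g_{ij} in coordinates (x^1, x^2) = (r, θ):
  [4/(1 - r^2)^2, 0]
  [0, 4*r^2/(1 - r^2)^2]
Non-zero Christoffel symbols (Γ^k_{ij} = Γ^k_{ji}):
Γ^r_{r r} = 2*r/(1 - r^2)
Γ^r_{θ θ} = (r^3 + r)/(r^2 - 1)
Γ^θ_{r θ} = (-r^2 - 1)/(r^3 - r)
Ricci tensor (R_{ij} = R^k_{ikj}): R_{rr} = -4/(r^2 - 1)^2, R_{rθ} = 0, R_{θθ} = -4*r^2/(r^2 - 1)^2
Inverse metric: g^{rr} = (1 - r^2)^2/4, g^{θθ} = (1 - r^2)^2/(4*r^2)
R = g^{ij} R_{ij} = ((1 - r^2)^2/4)(-4/(r^2 - 1)^2) + ((1 - r^2)^2/(4*r^2))(-4*r^2/(r^2 - 1)^2) = -2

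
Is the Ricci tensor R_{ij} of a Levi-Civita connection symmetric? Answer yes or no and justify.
R_{ij} = R^k_{ikj}; the pair symmetry R_{kilj} = R_{ljki} gives R_{ij} = R_{ji}.
Yes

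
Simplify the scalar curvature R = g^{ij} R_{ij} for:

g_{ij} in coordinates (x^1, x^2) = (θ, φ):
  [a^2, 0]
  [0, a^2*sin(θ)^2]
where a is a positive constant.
Non-zero Christoffel symbols (Γ^k_{ij} = Γ^k_{ji}):
Γ^θ_{φ φ} = -sin(2*θ)/2
Γ^φ_{θ φ} = 1/tan(θ)
Ricci tensor (R_{ij} = R^k_{ikj}): R_{θθ} = 1, R_{θφ} = 0, R_{φφ} = sin(θ)^2
Inverse metric: g^{θθ} = 1/a^2, g^{φφ} = 1/(a^2*sin(θ)^2)
R = g^{ij} R_{ij} = (1/a^2)(1) + (1/(a^2*sin(θ)^2))(sin(θ)^2) = 2/a^2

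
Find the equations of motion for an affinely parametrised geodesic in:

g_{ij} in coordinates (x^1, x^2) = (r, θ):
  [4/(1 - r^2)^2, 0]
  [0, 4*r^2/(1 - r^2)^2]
Geodesic equation: d^2x^k/dλ^2 + Γ^k_{ij} (dx^i/dλ)(dx^j/dλ) = 0.
Non-zero Christoffel symbols:
Γ^r_{r r} = 2*r/(1 - r^2)
Γ^r_{θ θ} = (r^3 + r)/(r^2 - 1)
Γ^θ_{r θ} = (-r^2 - 1)/(r^3 - r)
Substituting (the symmetric pair Γ^k_{ij}, Γ^k_{ji} combines into a factor 2):
d^2r/dλ^2 + (2*r/(1 - r^2)) (dr/dλ)^2 + ((r^3 + r)/(r^2 - 1)) (dθ/dλ)^2 = 0
d^2θ/dλ^2 + ((-2*r^2 - 2)/(r^3 - r)) (dr/dλ)(dθ/dλ) = 0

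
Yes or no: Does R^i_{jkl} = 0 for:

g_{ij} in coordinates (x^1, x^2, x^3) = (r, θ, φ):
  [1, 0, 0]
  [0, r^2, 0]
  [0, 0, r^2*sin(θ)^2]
Non-zero Christoffel symbols:
Γ^r_{θ θ} = -r
Γ^r_{φ φ} = -r*sin(θ)^2
Γ^θ_{r θ} = 1/r
Γ^θ_{φ φ} = -sin(2*θ)/2
Γ^φ_{r φ} = 1/r
Γ^φ_{θ φ} = 1/tan(θ)
Ricci tensor: R_{rr} = 0, R_{rθ} = 0, R_{rφ} = 0, R_{θθ} = 0, R_{θφ} = 0, R_{φφ} = 0
All R_{ij} vanish; in 3 dimensions the Riemann tensor is fully determined by the Ricci tensor, so R^i_{jkl} = 0: the metric is flat (curvilinear coordinates on flat space).
Yes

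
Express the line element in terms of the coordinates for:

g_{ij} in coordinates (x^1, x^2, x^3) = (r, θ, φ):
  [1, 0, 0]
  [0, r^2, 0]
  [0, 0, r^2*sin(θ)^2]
ds^2 = g_{ij} dx^i dx^j; only the non-zero components contribute.
ds^2 = dr^2 + r^2 dθ^2 + r^2*sin(θ)^2 dφ^2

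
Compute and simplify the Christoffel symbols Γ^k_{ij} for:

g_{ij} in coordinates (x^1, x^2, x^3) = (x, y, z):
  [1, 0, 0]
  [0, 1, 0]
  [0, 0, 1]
Using Γ^k_{ij} = (1/2) g^{km} (∂_i g_{mj} + ∂_j g_{mi} - ∂_m g_{ij}); the metric is diagonal, so only the m = k term contributes.
Every metric component is constant, so all ∂_m g_{ij} = 0 and every Christoffel symbol vanishes.
All Christoffel symbols are zero.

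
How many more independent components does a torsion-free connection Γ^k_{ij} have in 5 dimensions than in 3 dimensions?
Independent components in n dimensions: n × n(n+1)/2 = n^2(n+1)/2.
5D: 5 × 15 = 75
3D: 3 × 6 = 18
Difference = 75 - 18 = 57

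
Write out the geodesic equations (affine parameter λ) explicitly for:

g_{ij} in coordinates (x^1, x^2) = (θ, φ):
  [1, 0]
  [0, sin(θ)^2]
Geodesic equation: d^2x^k/dλ^2 + Γ^k_{ij} (dx^i/dλ)(dx^j/dλ) = 0.
Non-zero Christoffel symbols:
Γ^θ_{φ φ} = -sin(2*θ)/2
Γ^φ_{θ φ} = 1/tan(θ)
Substituting (the symmetric pair Γ^k_{ij}, Γ^k_{ji} combines into a factor 2):
d^2θ/dλ^2 - (sin(2*θ)/2) (dφ/dλ)^2 = 0
d^2φ/dλ^2 + (2/tan(θ)) (dθ/dλ)(dφ/dλ) = 0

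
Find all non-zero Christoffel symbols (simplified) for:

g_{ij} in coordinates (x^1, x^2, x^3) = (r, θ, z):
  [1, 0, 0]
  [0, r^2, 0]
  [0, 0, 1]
Using Γ^k_{ij} = (1/2) g^{km} (∂_i g_{mj} + ∂_j g_{mi} - ∂_m g_{ij}); the metric is diagonal, so only the m = k term contributes.
Non-zero symbols (using the symmetry Γ^k_{ij} = Γ^k_{ji}):
Γ^r_{θ θ} = (1/2) g^{rr} (∂_θ g_{rθ} + ∂_θ g_{rθ} - ∂_r g_{θθ}) = (1/2)(1)((0) + (0) - (2*r)) = -r
Γ^θ_{r θ} = (1/2) g^{θθ} (∂_r g_{θθ} + ∂_θ g_{θr} - ∂_θ g_{rθ}) = (1/2)(1/r^2)((2*r) + (0) - (0)) = 1/r
All other Christoffel symbols are zero.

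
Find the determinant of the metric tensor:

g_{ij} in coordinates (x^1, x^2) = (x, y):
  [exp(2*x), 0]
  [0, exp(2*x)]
For a 2×2 metric: det(g) = g_{11}·g_{22} - g_{12}·g_{21}
= (exp(2*x))·(exp(2*x)) - (0)·(0)
= exp(4*x) - 0
det(g) = exp(4*x)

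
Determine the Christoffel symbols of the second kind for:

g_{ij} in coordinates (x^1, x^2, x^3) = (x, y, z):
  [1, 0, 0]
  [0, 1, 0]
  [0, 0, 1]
Using Γ^k_{ij} = (1/2) g^{km} (∂_i g_{mj} + ∂_j g_{mi} - ∂_m g_{ij}); the metric is diagonal, so only the m = k term contributes.
Every metric component is constant, so all ∂_m g_{ij} = 0 and every Christoffel symbol vanishes.
All Christoffel symbols are zero.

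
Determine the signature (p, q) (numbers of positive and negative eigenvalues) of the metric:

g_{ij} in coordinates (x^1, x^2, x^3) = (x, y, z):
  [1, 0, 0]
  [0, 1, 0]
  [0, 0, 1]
The metric is diagonal, so its eigenvalues are the diagonal entries: 1, 1, 1 (at a generic point, where coordinate-dependent entries are positive).
3 positive, 0 negative.
(3, 0) - Riemannian (positive definite)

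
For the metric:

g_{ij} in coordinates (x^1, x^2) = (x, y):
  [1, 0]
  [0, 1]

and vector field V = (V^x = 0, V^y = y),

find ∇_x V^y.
All Christoffel symbols are zero.
∇_x V^y = ∂_x V^y + Γ^y_{x j} V^j
  = (0) + (0)(0) + (0)(y)
  = 0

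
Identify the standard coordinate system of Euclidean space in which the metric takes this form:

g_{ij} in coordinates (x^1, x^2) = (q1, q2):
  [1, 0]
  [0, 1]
All components are constant and the metric is the identity, i.e. orthonormal rectilinear coordinates.
Cartesian (2D) coordinates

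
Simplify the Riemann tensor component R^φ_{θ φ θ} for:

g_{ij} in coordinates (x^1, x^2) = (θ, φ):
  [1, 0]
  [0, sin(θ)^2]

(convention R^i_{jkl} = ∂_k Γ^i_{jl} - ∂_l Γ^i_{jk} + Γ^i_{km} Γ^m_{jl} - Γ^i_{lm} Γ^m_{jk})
Non-zero Christoffel symbols (Γ^k_{ij} = Γ^k_{ji}):
Γ^θ_{φ φ} = -sin(2*θ)/2
Γ^φ_{θ φ} = 1/tan(θ)
R^φ_{θ φ θ} = ∂_φ Γ^φ_{θ θ} - ∂_θ Γ^φ_{θ φ} + Γ^φ_{φ m} Γ^m_{θ θ} - Γ^φ_{θ m} Γ^m_{θ φ}
  = (0) - (-1/sin(θ)^2) + (0) - (1/tan(θ)^2) = 1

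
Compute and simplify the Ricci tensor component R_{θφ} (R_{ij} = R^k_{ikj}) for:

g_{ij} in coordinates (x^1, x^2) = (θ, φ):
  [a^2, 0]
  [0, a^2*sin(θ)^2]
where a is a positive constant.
Non-zero Christoffel symbols (Γ^k_{ij} = Γ^k_{ji}):
Γ^θ_{φ φ} = -sin(2*θ)/2
Γ^φ_{θ φ} = 1/tan(θ)
R^θ_{θ θ φ} = 0 (a repeated index in an antisymmetric pair)
R^φ_{θ φ φ} = 0 (a repeated index in an antisymmetric pair)
R_{θφ} = R^θ_{θ θ φ} + R^φ_{θ φ φ} = (0) + (0) = 0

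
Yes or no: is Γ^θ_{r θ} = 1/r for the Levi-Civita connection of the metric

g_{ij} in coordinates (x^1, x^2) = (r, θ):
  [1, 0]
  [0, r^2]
Γ^θ_{r θ} = (1/2) g^{θθ} (∂_r g_{θθ} + ∂_θ g_{θr} - ∂_θ g_{rθ}) = (1/2)(1/r^2)((2*r) + (0) - (0)) = 1/r
This equals the proposed value 1/r.
Yes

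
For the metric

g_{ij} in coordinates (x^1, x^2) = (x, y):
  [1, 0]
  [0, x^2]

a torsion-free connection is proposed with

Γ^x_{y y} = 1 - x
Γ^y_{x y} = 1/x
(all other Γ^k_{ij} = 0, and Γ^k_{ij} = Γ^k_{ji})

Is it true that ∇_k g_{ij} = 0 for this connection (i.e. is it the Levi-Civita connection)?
Using ∇_k g_{ij} = ∂_k g_{ij} - Γ^m_{ki} g_{mj} - Γ^m_{kj} g_{im}:
∇_y g_{xy} = (0) - (x) - (1 - x) = -1 ≠ 0
So the connection is not metric compatible (it is not the Levi-Civita connection).
No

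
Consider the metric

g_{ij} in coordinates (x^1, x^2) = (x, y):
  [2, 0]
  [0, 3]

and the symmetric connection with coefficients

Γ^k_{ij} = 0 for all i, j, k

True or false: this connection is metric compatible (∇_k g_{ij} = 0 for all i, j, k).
Using ∇_k g_{ij} = ∂_k g_{ij} - Γ^m_{ki} g_{mj} - Γ^m_{kj} g_{im}:
e.g. ∇_x g_{xx} = (0) - (0) - (0) = 0
Every component ∇_k g_{ij} vanishes: the connection is metric compatible.
True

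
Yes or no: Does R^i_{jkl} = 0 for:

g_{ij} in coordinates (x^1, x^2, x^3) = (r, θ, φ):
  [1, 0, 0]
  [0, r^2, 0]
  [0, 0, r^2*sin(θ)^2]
Non-zero Christoffel symbols:
Γ^r_{θ θ} = -r
Γ^r_{φ φ} = -r*sin(θ)^2
Γ^θ_{r θ} = 1/r
Γ^θ_{φ φ} = -sin(2*θ)/2
Γ^φ_{r φ} = 1/r
Γ^φ_{θ φ} = 1/tan(θ)
Ricci tensor: R_{rr} = 0, R_{rθ} = 0, R_{rφ} = 0, R_{θθ} = 0, R_{θφ} = 0, R_{φφ} = 0
All R_{ij} vanish; in 3 dimensions the Riemann tensor is fully determined by the Ricci tensor, so R^i_{jkl} = 0: the metric is flat (curvilinear coordinates on flat space).
Yes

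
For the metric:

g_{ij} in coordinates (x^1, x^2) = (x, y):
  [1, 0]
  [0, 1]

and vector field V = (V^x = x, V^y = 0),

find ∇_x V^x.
All Christoffel symbols are zero.
∇_x V^x = ∂_x V^x + Γ^x_{x j} V^j
  = (1) + (0)(x) + (0)(0)
  = 1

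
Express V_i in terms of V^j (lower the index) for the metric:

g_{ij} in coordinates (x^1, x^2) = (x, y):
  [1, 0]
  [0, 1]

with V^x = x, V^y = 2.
V_i = g_{ij} V^j:
V_x = (1)(x) + (0)(2) = x
V_y = (0)(x) + (1)(2) = 2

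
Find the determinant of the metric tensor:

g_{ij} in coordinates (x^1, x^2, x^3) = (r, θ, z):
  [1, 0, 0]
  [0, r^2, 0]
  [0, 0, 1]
Diagonal metric: det(g) = g_{11}·g_{22}·g_{33}
= (1)·(r^2)·(1)
det(g) = r^2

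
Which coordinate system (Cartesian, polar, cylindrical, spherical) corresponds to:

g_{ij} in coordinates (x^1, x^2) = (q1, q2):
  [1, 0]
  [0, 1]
All components are constant and the metric is the identity, i.e. orthonormal rectilinear coordinates.
Cartesian (2D) coordinates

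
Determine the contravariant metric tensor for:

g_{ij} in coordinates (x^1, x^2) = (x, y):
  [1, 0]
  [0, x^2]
The metric is diagonal, so g^{ij} is diagonal with entries 1/g_{ii}: diag(1, 1/(x^2)).
g^{ij}:
  [1, 0]
  [0, 1/x^2]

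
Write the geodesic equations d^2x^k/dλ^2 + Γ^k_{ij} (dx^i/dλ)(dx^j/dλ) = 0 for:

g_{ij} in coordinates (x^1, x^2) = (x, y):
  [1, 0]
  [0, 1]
Geodesic equation: d^2x^k/dλ^2 + Γ^k_{ij} (dx^i/dλ)(dx^j/dλ) = 0.
All Christoffel symbols vanish, so the geodesics are straight lines:
d^2x/dλ^2 = 0
d^2y/dλ^2 = 0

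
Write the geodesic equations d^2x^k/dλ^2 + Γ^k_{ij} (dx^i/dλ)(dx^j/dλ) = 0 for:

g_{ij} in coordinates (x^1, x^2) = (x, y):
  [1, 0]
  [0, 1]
Geodesic equation: d^2x^k/dλ^2 + Γ^k_{ij} (dx^i/dλ)(dx^j/dλ) = 0.
All Christoffel symbols vanish, so the geodesics are straight lines:
d^2x/dλ^2 = 0
d^2y/dλ^2 = 0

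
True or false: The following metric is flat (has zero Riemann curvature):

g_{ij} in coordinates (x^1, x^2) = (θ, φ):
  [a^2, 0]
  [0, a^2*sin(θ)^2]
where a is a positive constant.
Non-zero Christoffel symbols:
Γ^θ_{φ φ} = -sin(2*θ)/2
Γ^φ_{θ φ} = 1/tan(θ)
Ricci tensor: R_{θθ} = 1, R_{θφ} = 0, R_{φφ} = sin(θ)^2
The Ricci tensor is non-zero, so the Riemann tensor is non-zero: not flat.
False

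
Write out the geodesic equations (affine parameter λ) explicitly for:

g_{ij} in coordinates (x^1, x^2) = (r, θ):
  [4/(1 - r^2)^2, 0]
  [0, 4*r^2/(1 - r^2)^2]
Geodesic equation: d^2x^k/dλ^2 + Γ^k_{ij} (dx^i/dλ)(dx^j/dλ) = 0.
Non-zero Christoffel symbols:
Γ^r_{r r} = 2*r/(1 - r^2)
Γ^r_{θ θ} = (r^3 + r)/(r^2 - 1)
Γ^θ_{r θ} = (-r^2 - 1)/(r^3 - r)
Substituting (the symmetric pair Γ^k_{ij}, Γ^k_{ji} combines into a factor 2):
d^2r/dλ^2 + (2*r/(1 - r^2)) (dr/dλ)^2 + ((r^3 + r)/(r^2 - 1)) (dθ/dλ)^2 = 0
d^2θ/dλ^2 + ((-2*r^2 - 2)/(r^3 - r)) (dr/dλ)(dθ/dλ) = 0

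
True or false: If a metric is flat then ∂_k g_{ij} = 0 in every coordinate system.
Flatness means R^i_{jkl} = 0; the components can still vary, e.g. the flat plane in polar coordinates has g_{θθ} = r^2.
False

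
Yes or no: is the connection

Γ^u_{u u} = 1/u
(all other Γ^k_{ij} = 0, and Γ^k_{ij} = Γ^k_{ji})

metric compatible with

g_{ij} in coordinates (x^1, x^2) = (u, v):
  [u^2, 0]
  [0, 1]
Using ∇_k g_{ij} = ∂_k g_{ij} - Γ^m_{ki} g_{mj} - Γ^m_{kj} g_{im}:
e.g. ∇_u g_{uu} = (2*u) - (u) - (u) = 0
Every component ∇_k g_{ij} vanishes: the connection is metric compatible.
Yes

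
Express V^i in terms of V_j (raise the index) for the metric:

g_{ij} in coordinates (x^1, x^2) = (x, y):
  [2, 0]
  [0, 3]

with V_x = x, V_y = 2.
Inverse metric (diagonal): g^{xx} = 1/2, g^{yy} = 1/3
V^i = g^{ij} V_j:
V^x = (1/2)(x) + (0)(2) = x/2
V^y = (0)(x) + (1/3)(2) = 2/3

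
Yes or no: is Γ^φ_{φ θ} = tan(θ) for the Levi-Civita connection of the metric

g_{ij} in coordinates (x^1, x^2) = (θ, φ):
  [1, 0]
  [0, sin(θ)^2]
Γ^φ_{φ θ} = (1/2) g^{φφ} (∂_φ g_{φθ} + ∂_θ g_{φφ} - ∂_φ g_{φθ}) = (1/2)(1/sin(θ)^2)((0) + (sin(2*θ)) - (0)) = 1/tan(θ)
This differs from the proposed value tan(θ).
No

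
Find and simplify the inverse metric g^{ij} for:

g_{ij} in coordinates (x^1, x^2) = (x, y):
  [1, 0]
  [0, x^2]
The metric is diagonal, so g^{ij} is diagonal with entries 1/g_{ii}: diag(1, 1/(x^2)).
g^{ij}:
  [1, 0]
  [0, 1/x^2]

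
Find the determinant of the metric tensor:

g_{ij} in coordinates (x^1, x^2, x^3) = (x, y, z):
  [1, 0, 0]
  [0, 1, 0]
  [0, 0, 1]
Diagonal metric: det(g) = g_{11}·g_{22}·g_{33}
= (1)·(1)·(1)
det(g) = 1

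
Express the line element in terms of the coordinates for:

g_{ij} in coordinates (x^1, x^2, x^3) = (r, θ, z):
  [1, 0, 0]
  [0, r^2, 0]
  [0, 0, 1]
ds^2 = g_{ij} dx^i dx^j; only the non-zero components contribute.
ds^2 = dr^2 + r^2 dθ^2 + dz^2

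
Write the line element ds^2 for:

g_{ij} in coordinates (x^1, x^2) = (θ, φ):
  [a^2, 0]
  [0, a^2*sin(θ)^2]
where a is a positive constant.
ds^2 = g_{ij} dx^i dx^j; only the non-zero components contribute.
ds^2 = a^2 dθ^2 + a^2*sin(θ)^2 dφ^2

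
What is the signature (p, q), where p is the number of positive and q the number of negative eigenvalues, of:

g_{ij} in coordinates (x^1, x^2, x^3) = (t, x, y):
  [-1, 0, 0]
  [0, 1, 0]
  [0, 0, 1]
The metric is diagonal, so its eigenvalues are the diagonal entries: -1, 1, 1 (at a generic point, where coordinate-dependent entries are positive).
2 positive, 1 negative.
(2, 1) - Lorentzian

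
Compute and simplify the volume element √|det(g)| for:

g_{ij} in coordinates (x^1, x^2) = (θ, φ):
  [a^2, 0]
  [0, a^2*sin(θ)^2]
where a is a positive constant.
det(g) = a^4*sin(θ)^2
√|det(g)| = a^2*sin(θ) (taking 0 < θ < π so that |sin(θ)| = sin(θ))
Volume element: dV = a^2*sin(θ) dθ dφ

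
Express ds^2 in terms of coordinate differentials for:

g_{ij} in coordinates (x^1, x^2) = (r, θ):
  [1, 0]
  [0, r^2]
ds^2 = g_{ij} dx^i dx^j; only the non-zero components contribute.
ds^2 = dr^2 + r^2 dθ^2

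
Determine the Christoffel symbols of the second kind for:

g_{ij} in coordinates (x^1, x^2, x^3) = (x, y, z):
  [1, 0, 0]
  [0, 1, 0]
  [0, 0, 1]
Using Γ^k_{ij} = (1/2) g^{km} (∂_i g_{mj} + ∂_j g_{mi} - ∂_m g_{ij}); the metric is diagonal, so only the m = k term contributes.
Every metric component is constant, so all ∂_m g_{ij} = 0 and every Christoffel symbol vanishes.
All Christoffel symbols are zero.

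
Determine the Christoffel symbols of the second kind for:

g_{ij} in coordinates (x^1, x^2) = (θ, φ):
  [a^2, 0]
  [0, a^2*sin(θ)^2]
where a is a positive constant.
Using Γ^k_{ij} = (1/2) g^{km} (∂_i g_{mj} + ∂_j g_{mi} - ∂_m g_{ij}); the metric is diagonal, so only the m = k term contributes.
Non-zero symbols (using the symmetry Γ^k_{ij} = Γ^k_{ji}):
Γ^θ_{φ φ} = (1/2) g^{θθ} (∂_φ g_{θφ} + ∂_φ g_{θφ} - ∂_θ g_{φφ}) = (1/2)(1/a^2)((0) + (0) - (a^2*sin(2*θ))) = -sin(2*θ)/2
Γ^φ_{θ φ} = (1/2) g^{φφ} (∂_θ g_{φφ} + ∂_φ g_{φθ} - ∂_φ g_{θφ}) = (1/2)(1/(a^2*sin(θ)^2))((a^2*sin(2*θ)) + (0) - (0)) = 1/tan(θ)
All other Christoffel symbols are zero.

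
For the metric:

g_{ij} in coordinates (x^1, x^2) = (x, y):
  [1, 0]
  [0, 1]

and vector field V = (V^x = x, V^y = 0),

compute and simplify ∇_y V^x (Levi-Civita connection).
All Christoffel symbols are zero.
∇_y V^x = ∂_y V^x + Γ^x_{y j} V^j
  = (0) + (0)(x) + (0)(0)
  = 0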